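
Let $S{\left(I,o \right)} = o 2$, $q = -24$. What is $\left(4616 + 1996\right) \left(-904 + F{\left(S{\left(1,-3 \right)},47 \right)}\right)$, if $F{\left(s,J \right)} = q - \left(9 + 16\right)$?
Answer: $-6301236$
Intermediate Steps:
$S{\left(I,o \right)} = 2 o$
$F{\left(s,J \right)} = -49$ ($F{\left(s,J \right)} = -24 - \left(9 + 16\right) = -24 - 25 = -49$)
$\left(4616 + 1996\right) \left(-904 + F{\left(S{\left(1,-3 \right)},47 \right)}\right) = \left(4616 + 1996\right) \left(-904 - 49\right) = 6612 \left(-953\right) = -6301236$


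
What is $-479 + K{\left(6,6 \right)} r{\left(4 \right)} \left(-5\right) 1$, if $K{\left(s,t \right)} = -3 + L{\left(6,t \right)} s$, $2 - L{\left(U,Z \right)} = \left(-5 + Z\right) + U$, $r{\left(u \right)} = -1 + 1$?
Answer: $-479$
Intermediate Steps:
$r{\left(u \right)} = 0$
$L{\left(U,Z \right)} = 7 - U - Z$ ($L{\left(U,Z \right)} = 2 - \left(\left(-5 + Z\right) + U\right) = 2 - \left(-5 + U + Z\right) = 7 - U - Z$)
$K{\left(s,t \right)} = -3 + s \left(1 - t\right)$ ($K{\left(s,t \right)} = -3 + \left(7 - 6 - t\right) s = -3 + \left(1 - t\right) s = -3 + s \left(1 - t\right)$)
$-479 + K{\left(6,6 \right)} r{\left(4 \right)} \left(-5\right) 1 = -479 + \left(-3 + 6 - 6 \cdot 6\right) 0 \left(-5\right) 1 = -479 + \left(-3 + 6 - 36\right) 0 \cdot 1 = -479 - 0 = -479 + 0 = -479$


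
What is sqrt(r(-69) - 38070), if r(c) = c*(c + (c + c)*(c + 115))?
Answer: 3*sqrt(44967) ≈ 636.16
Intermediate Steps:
r(c) = c*(c + 2*c*(115 + c)) (r(c) = c*(c + (2*c)*(115 + c)) = c*(c + 2*c*(115 + c)))
sqrt(r(-69) - 38070) = sqrt((-69)**2*(231 + 2*(-69)) - 38070) = sqrt(4761*(231 - 138) - 38070) = sqrt(4761*93 - 38070) = sqrt(442773 - 38070) = sqrt(404703) = 3*sqrt(44967)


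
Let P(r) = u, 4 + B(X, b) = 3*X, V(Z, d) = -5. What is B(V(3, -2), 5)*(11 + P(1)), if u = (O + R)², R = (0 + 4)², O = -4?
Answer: -2945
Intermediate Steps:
B(X, b) = -4 + 3*X
R = 16 (R = 4² = 16)
u = 144 (u = (-4 + 16)² = 12² = 144)
P(r) = 144
B(V(3, -2), 5)*(11 + P(1)) = (-4 + 3*(-5))*(11 + 144) = (-4 - 15)*155 = -19*155 = -2945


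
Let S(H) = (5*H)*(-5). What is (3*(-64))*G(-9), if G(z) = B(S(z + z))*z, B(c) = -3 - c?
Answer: -782784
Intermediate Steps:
S(H) = -25*H
G(z) = z*(-3 + 50*z) (G(z) = (-3 - (-25)*(z + z))*z = (-3 - (-25)*2*z)*z = (-3 - (-50)*z)*z = (-3 + 50*z)*z = z*(-3 + 50*z))
(3*(-64))*G(-9) = (3*(-64))*(-9*(-3 + 50*(-9))) = -(-1728)*(-3 - 450) = -(-1728)*(-453) = -192*4077 = -782784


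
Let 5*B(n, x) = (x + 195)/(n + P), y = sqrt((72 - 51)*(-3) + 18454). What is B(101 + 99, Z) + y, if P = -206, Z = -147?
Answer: -8/5 + sqrt(18391) ≈ 134.01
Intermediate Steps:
y = sqrt(18391) (y = sqrt(21*(-3) + 18454) = sqrt(-63 + 18454) = sqrt(18391) ≈ 135.61)
B(n, x) = (195 + x)/(5*(-206 + n)) (B(n, x) = ((x + 195)/(n - 206))/5 = ((195 + x)/(-206 + n))/5 = (195 + x)/(5*(-206 + n)))
B(101 + 99, Z) + y = (195 - 147)/(5*(-206 + (101 + 99))) + sqrt(18391) = (1/5)*48/(-206 + 200) + sqrt(18391) = (1/5)*48/(-6) + sqrt(18391) = (1/5)*(-1/6)*48 + sqrt(18391) = -8/5 + sqrt(18391)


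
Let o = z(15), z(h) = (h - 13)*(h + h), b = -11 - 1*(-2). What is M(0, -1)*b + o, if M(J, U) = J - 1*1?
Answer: 69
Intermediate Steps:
M(J, U) = -1 + J (M(J, U) = J - 1 = -1 + J)
b = -9 (b = -11 + 2 = -9)
z(h) = 2*h*(-13 + h) (z(h) = (-13 + h)*(2*h) = 2*h*(-13 + h))
o = 60 (o = 2*15*(-13 + 15) = 2*15*2 = 60)
M(0, -1)*b + o = (-1 + 0)*(-9) + 60 = -1*(-9) + 60 = 9 + 60 = 69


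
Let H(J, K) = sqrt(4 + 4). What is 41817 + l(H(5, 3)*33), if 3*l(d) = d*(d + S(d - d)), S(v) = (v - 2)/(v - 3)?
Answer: 44721 + 44*sqrt(2)/3 ≈ 44742.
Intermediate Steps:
S(v) = (-2 + v)/(-3 + v)
H(J, K) = 2*sqrt(2) (H(J, K) = sqrt(8) = 2*sqrt(2))
l(d) = d*(2/3 + d)/3 (l(d) = (d*(d + (-2 + (d - d))/(-3 + (d - d))))/3 = (d*(d + (-2 + 0)/(-3 + 0)))/3 = (d*(d - 2/(-3)))/3 = (d*(d - 1/3*(-2)))/3 = (d*(d + 2/3))/3 = (d*(2/3 + d))/3 = d*(2/3 + d)/3)
41817 + l(H(5, 3)*33) = 41817 + ((2*sqrt(2))*33)*(2 + 3*((2*sqrt(2))*33))/9 = 41817 + (66*sqrt(2))*(2 + 3*(66*sqrt(2)))/9 = 41817 + (66*sqrt(2))*(2 + 198*sqrt(2))/9 = 41817 + 22*sqrt(2)*(2 + 198*sqrt(2))/3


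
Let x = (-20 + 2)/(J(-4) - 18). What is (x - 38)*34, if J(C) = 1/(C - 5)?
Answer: -205088/163 ≈ -1258.2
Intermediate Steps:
J(C) = 1/(-5 + C)
x = 162/163 (x = (-20 + 2)/(1/(-5 - 4) - 18) = -18/(1/(-9) - 18) = -18/(-⅑ - 18) = -18/(-163/9) = -18*(-9/163) = 162/163 ≈ 0.99387)
(x - 38)*34 = (162/163 - 38)*34 = -6032/163*34 = -205088/163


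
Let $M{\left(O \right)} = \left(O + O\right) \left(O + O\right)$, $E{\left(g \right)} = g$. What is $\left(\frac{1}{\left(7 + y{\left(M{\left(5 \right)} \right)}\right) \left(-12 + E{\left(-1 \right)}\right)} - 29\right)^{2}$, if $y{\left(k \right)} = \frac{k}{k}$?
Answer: $\frac{9102289}{10816} \approx 841.56$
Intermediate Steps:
$M{\left(O \right)} = 4 O^{2}$ ($M{\left(O \right)} = 2 O 2 O = 4 O^{2}$)
$y{\left(k \right)} = 1$
$\left(\frac{1}{\left(7 + y{\left(M{\left(5 \right)} \right)}\right) \left(-12 + E{\left(-1 \right)}\right)} - 29\right)^{2} = \left(\frac{1}{\left(7 + 1\right) \left(-12 - 1\right)} - 29\right)^{2} = \left(\frac{1}{8 \left(-13\right)} - 29\right)^{2} = \left(\frac{1}{-104} - 29\right)^{2} = \left(- \frac{1}{104} - 29\right)^{2} = \left(- \frac{3017}{104}\right)^{2} = \frac{9102289}{10816}$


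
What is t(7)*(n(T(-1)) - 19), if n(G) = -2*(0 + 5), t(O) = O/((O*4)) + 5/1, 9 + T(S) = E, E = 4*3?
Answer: -609/4 ≈ -152.25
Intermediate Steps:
E = 12
T(S) = 3 (T(S) = -9 + 12 = 3)
t(O) = 21/4 (t(O) = O/((4*O)) + 5*1 = O*(1/(4*O)) + 5 = 1/4 + 5 = 21/4)
n(G) = -10 (n(G) = -2*5 = -10)
t(7)*(n(T(-1)) - 19) = 21*(-10 - 19)/4 = (21/4)*(-29) = -609/4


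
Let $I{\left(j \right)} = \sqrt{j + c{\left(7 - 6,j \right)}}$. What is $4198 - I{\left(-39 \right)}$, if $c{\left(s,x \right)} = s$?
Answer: $4198 - i \sqrt{38} \approx 4198.0 - 6.1644 i$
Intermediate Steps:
$I{\left(j \right)} = \sqrt{1 + j}$ ($I{\left(j \right)} = \sqrt{j + \left(7 - 6\right)} = \sqrt{j + 1} = \sqrt{1 + j}$)
$4198 - I{\left(-39 \right)} = 4198 - \sqrt{1 - 39} = 4198 - \sqrt{-38} = 4198 - i \sqrt{38}$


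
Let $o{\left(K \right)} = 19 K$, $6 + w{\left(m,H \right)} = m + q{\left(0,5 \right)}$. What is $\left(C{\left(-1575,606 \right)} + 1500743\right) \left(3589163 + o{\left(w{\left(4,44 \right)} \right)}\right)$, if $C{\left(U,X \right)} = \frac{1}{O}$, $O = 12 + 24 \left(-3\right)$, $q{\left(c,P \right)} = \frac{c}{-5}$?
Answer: $\frac{21545416640225}{4} \approx 5.3864 \cdot 10^{12}$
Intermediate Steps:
$q{\left(c,P \right)} = - \frac{c}{5}$ ($q{\left(c,P \right)} = c \left(- \frac{1}{5}\right) = - \frac{c}{5}$)
$O = -60$ ($O = 12 - 72 = -60$)
$w{\left(m,H \right)} = -6 + m$ ($w{\left(m,H \right)} = -6 + \left(m - 0\right) = -6 + \left(m + 0\right) = -6 + m$)
$C{\left(U,X \right)} = - \frac{1}{60}$ ($C{\left(U,X \right)} = \frac{1}{-60} = - \frac{1}{60}$)
$\left(C{\left(-1575,606 \right)} + 1500743\right) \left(3589163 + o{\left(w{\left(4,44 \right)} \right)}\right) = \left(- \frac{1}{60} + 1500743\right) \left(3589163 + 19 \left(-6 + 4\right)\right) = \frac{90044579 \left(3589163 + 19 \left(-2\right)\right)}{60} = \frac{90044579 \left(3589163 - 38\right)}{60} = \frac{90044579}{60} \cdot 3589125 = \frac{21545416640225}{4}$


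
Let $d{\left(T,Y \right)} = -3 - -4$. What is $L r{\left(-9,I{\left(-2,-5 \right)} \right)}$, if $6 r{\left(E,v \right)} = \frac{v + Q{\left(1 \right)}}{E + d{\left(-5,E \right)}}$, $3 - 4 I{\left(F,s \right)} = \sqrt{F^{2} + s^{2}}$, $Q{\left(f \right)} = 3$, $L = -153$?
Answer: $\frac{765}{64} - \frac{51 \sqrt{29}}{64} \approx 7.6618$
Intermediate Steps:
$d{\left(T,Y \right)} = 1$ ($d{\left(T,Y \right)} = -3 + 4 = 1$)
$I{\left(F,s \right)} = \frac{3}{4} - \frac{\sqrt{F^{2} + s^{2}}}{4}$
$r{\left(E,v \right)} = \frac{3 + v}{6 \left(1 + E\right)}$ ($r{\left(E,v \right)} = \frac{\left(v + 3\right) \frac{1}{E + 1}}{6} = \frac{\left(3 + v\right) \frac{1}{1 + E}}{6} = \frac{\frac{1}{1 + E} \left(3 + v\right)}{6} = \frac{3 + v}{6 \left(1 + E\right)}$)
$L r{\left(-9,I{\left(-2,-5 \right)} \right)} = - 153 \frac{3 + \left(\frac{3}{4} - \frac{\sqrt{\left(-2\right)^{2} + \left(-5\right)^{2}}}{4}\right)}{6 \left(1 - 9\right)} = - 153 \frac{3 + \left(\frac{3}{4} - \frac{\sqrt{4 + 25}}{4}\right)}{6 \left(-8\right)} = - 153 \cdot \frac{1}{6} \left(- \frac{1}{8}\right) \left(3 + \left(\frac{3}{4} - \frac{\sqrt{29}}{4}\right)\right) = - 153 \cdot \frac{1}{6} \left(- \frac{1}{8}\right) \left(\frac{15}{4} - \frac{\sqrt{29}}{4}\right) = - 153 \left(- \frac{5}{64} + \frac{\sqrt{29}}{192}\right) = \frac{765}{64} - \frac{51 \sqrt{29}}{64}$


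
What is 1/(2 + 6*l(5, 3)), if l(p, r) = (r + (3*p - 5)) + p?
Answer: 1/110 ≈ 0.0090909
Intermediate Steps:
l(p, r) = -5 + r + 4*p (l(p, r) = (r + (-5 + 3*p)) + p = (-5 + r + 3*p) + p = -5 + r + 4*p)
1/(2 + 6*l(5, 3)) = 1/(2 + 6*(-5 + 3 + 4*5)) = 1/(2 + 6*(-5 + 3 + 20)) = 1/(2 + 6*18) = 1/(2 + 108) = 1/110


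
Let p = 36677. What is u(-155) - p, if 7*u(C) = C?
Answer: -256894/7 ≈ -36699.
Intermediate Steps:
u(C) = C/7
u(-155) - p = (⅐)*(-155) - 1*36677 = -155/7 - 36677 = -256894/7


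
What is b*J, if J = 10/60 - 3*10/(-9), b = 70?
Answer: 245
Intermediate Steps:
J = 7/2 (J = 10*(1/60) - 30*(-⅑) = ⅙ + 10/3 = 7/2 ≈ 3.5000)
b*J = 70*(7/2) = 245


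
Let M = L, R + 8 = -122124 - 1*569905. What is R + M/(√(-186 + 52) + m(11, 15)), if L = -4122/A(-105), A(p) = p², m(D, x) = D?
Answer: (-847745325*√134 + 9325199033*I)/(1225*(√134 - 11*I)) ≈ -6.9204e+5 + 0.016968*I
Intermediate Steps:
R = -692037 (R = -8 + (-122124 - 1*569905) = -8 + (-122124 - 569905) = -8 - 692029 = -692037)
L = -458/1225 (L = -4122/((-105)²) = -4122/11025 = -4122*1/11025 = -458/1225 ≈ -0.37388)
M = -458/1225 ≈ -0.37388
R + M/(√(-186 + 52) + m(11, 15)) = -692037 - 458/(1225*(√(-186 + 52) + 11)) = -692037 - 458/(1225*(√(-134) + 11)) = -692037 - 458/(1225*(I*√134 + 11)) = -692037 - 458/(1225*(11 + I*√134))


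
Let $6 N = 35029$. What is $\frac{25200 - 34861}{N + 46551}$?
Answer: $- \frac{57966}{314335} \approx -0.18441$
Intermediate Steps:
$N = \frac{35029}{6}$ ($N = \frac{1}{6} \cdot 35029 = \frac{35029}{6} \approx 5838.2$)
$\frac{25200 - 34861}{N + 46551} = \frac{25200 - 34861}{\frac{35029}{6} + 46551} = - \frac{9661}{\frac{314335}{6}} = \left(-9661\right) \frac{6}{314335} = - \frac{57966}{314335}$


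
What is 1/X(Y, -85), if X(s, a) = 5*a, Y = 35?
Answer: -1/425 ≈ -0.0023529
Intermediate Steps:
1/X(Y, -85) = 1/(5*(-85)) = 1/(-425) = -1/425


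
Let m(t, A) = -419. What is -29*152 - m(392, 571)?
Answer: -3989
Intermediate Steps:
-29*152 - m(392, 571) = -29*152 - 1*(-419) = -4408 + 419 = -3989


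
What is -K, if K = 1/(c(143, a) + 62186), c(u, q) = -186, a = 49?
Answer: -1/62000 ≈ -1.6129e-5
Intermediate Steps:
K = 1/62000 (K = 1/(-186 + 62186) = 1/62000 ≈ 1.6129e-5)
-K = -1*1/62000 = -1/62000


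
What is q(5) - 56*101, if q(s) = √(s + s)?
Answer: -5656 + √10 ≈ -5652.8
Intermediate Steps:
q(s) = √2*√s (q(s) = √(2*s) = √2*√s)
q(5) - 56*101 = √2*√5 - 56*101 = √10 - 5656 = -5656 + √10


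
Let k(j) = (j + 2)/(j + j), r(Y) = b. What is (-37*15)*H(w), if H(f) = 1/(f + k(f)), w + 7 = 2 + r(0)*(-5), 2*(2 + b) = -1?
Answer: -8325/122 ≈ -68.238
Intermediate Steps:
b = -5/2 (b = -2 + (½)*(-1) = -2 - ½ = -5/2 ≈ -2.5000)
r(Y) = -5/2
k(j) = (2 + j)/(2*j) (k(j) = (2 + j)/((2*j)) = (2 + j)*(1/(2*j)) = (2 + j)/(2*j))
w = 15/2 (w = -7 + (2 - 5/2*(-5)) = -7 + (2 + 25/2) = -7 + 29/2 = 15/2 ≈ 7.5000)
H(f) = 1/(f + (2 + f)/(2*f))
(-37*15)*H(w) = (-37*15)*(2*(15/2)/(2 + 15/2 + 2*(15/2)²)) = -1110*15/(2*(2 + 15/2 + 2*(225/4))) = -1110*15/(2*(2 + 15/2 + 225/2)) = -1110*15/(2*122) = -555*15/122 = -8325/122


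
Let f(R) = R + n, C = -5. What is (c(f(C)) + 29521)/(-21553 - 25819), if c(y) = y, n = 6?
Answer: -14761/23686 ≈ -0.62319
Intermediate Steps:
f(R) = 6 + R (f(R) = R + 6 = 6 + R)
(c(f(C)) + 29521)/(-21553 - 25819) = ((6 - 5) + 29521)/(-21553 - 25819) = (1 + 29521)/(-47372) = 29522*(-1/47372) = -14761/23686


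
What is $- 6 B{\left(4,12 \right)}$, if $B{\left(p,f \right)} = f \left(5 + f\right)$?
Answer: $-1224$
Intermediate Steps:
$- 6 B{\left(4,12 \right)} = - 6 \cdot 12 \left(5 + 12\right) = - 6 \cdot 12 \cdot 17 = \left(-6\right) 204 = -1224$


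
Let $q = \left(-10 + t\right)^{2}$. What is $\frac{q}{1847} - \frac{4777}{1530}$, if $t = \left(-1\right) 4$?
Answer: $- \frac{501367}{166230} \approx -3.0161$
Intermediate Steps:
$t = -4$
$q = 196$ ($q = \left(-10 - 4\right)^{2} = \left(-14\right)^{2} = 196$)
$\frac{q}{1847} - \frac{4777}{1530} = \frac{196}{1847} - \frac{4777}{1530} = 196 \cdot \frac{1}{1847} - \frac{281}{90} = \frac{196}{1847} - \frac{281}{90} = - \frac{501367}{166230}$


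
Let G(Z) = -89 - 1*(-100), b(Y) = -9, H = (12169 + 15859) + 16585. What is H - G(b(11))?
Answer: 44602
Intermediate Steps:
H = 44613 (H = 28028 + 16585 = 44613)
G(Z) = 11 (G(Z) = -89 + 100 = 11)
H - G(b(11)) = 44613 - 1*11 = 44613 - 11 = 44602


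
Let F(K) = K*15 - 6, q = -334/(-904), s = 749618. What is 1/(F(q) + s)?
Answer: 452/338827129 ≈ 1.3340e-6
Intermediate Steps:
q = 167/452 (q = -334*(-1/904) = 167/452 ≈ 0.36947)
F(K) = -6 + 15*K (F(K) = 15*K - 6 = -6 + 15*K)
1/(F(q) + s) = 1/((-6 + 15*(167/452)) + 749618) = 1/((-6 + 2505/452) + 749618) = 1/(-207/452 + 749618) = 1/(338827129/452) = 452/338827129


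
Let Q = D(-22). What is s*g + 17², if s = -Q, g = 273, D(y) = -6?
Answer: 1927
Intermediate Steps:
Q = -6
s = 6 (s = -1*(-6) = 6)
s*g + 17² = 6*273 + 17² = 1638 + 289 = 1927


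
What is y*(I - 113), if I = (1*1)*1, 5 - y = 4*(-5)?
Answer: -2800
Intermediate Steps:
y = 25 (y = 5 - 4*(-5) = 5 - 1*(-20) = 5 + 20 = 25)
I = 1 (I = 1*1 = 1)
y*(I - 113) = 25*(1 - 113) = 25*(-112) = -2800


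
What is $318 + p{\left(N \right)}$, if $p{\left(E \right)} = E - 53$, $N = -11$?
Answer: $254$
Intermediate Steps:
$p{\left(E \right)} = -53 + E$
$318 + p{\left(N \right)} = 318 - 64 = 254$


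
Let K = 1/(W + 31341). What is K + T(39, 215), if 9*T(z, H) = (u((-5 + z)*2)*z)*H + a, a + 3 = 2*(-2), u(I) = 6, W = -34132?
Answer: 140395664/25119 ≈ 5589.2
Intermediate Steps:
a = -7 (a = -3 + 2*(-2) = -3 - 4 = -7)
K = -1/2791 (K = 1/(-34132 + 31341) = 1/(-2791) = -1/2791 ≈ -0.00035829)
T(z, H) = -7/9 + 2*H*z/3 (T(z, H) = ((6*z)*H - 7)/9 = (6*H*z - 7)/9 = (-7 + 6*H*z)/9 = -7/9 + 2*H*z/3)
K + T(39, 215) = -1/2791 + (-7/9 + (⅔)*215*39) = -1/2791 + (-7/9 + 5590) = -1/2791 + 50303/9 = 140395664/25119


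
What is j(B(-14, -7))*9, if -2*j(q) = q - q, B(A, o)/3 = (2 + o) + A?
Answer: 0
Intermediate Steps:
B(A, o) = 6 + 3*A + 3*o (B(A, o) = 3*((2 + o) + A) = 3*(2 + A + o) = 6 + 3*A + 3*o)
j(q) = 0 (j(q) = -(q - q)/2 = -½*0 = 0)
j(B(-14, -7))*9 = 0*9 = 0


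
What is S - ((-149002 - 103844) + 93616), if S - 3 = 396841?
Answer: 556074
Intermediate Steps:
S = 396844 (S = 3 + 396841 = 396844)
S - ((-149002 - 103844) + 93616) = 396844 - ((-149002 - 103844) + 93616) = 396844 - (-252846 + 93616) = 396844 - 1*(-159230) = 396844 + 159230 = 556074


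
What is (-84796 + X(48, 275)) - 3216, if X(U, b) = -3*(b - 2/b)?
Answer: -24430169/275 ≈ -88837.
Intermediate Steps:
X(U, b) = -3*b + 6/b
(-84796 + X(48, 275)) - 3216 = (-84796 + (-3*275 + 6/275)) - 3216 = (-84796 + (-825 + 6*(1/275))) - 3216 = (-84796 + (-825 + 6/275)) - 3216 = (-84796 - 226869/275) - 3216 = -23545769/275 - 3216 = -24430169/275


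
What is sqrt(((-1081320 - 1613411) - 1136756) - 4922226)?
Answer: I*sqrt(8753713) ≈ 2958.7*I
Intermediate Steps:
sqrt(((-1081320 - 1613411) - 1136756) - 4922226) = sqrt((-2694731 - 1136756) - 4922226) = sqrt(-3831487 - 4922226) = sqrt(-8753713) = I*sqrt(8753713)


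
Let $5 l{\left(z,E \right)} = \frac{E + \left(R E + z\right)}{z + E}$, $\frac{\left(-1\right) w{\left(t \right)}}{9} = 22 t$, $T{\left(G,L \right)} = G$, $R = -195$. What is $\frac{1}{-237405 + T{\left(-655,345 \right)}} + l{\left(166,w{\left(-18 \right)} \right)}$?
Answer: $- \frac{3291179873}{88796380} \approx -37.064$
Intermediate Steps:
$w{\left(t \right)} = - 198 t$ ($w{\left(t \right)} = - 9 \cdot 22 t = - 198 t$)
$l{\left(z,E \right)} = \frac{z - 194 E}{5 \left(E + z\right)}$ ($l{\left(z,E \right)} = \frac{\left(E - \left(- z + 195 E\right)\right) \frac{1}{z + E}}{5} = \frac{\left(E - \left(- z + 195 E\right)\right) \frac{1}{E + z}}{5} = \frac{\left(z - 194 E\right) \frac{1}{E + z}}{5} = \frac{\frac{1}{E + z} \left(z - 194 E\right)}{5} = \frac{z - 194 E}{5 \left(E + z\right)}$)
$\frac{1}{-237405 + T{\left(-655,345 \right)}} + l{\left(166,w{\left(-18 \right)} \right)} = \frac{1}{-237405 - 655} + \frac{166 - 194 \left(\left(-198\right) \left(-18\right)\right)}{5 \left(\left(-198\right) \left(-18\right) + 166\right)} = \frac{1}{-238060} + \frac{166 - 691416}{5 \left(3564 + 166\right)} = - \frac{1}{238060} + \frac{166 - 691416}{5 \cdot 3730} = - \frac{1}{238060} + \frac{1}{5} \cdot \frac{1}{3730} \left(-691250\right) = - \frac{1}{238060} - \frac{13825}{373} = - \frac{3291179873}{88796380}$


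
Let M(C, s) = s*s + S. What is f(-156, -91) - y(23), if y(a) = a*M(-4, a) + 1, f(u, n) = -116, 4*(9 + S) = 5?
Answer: -48423/4 ≈ -12106.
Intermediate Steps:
S = -31/4 (S = -9 + (1/4)*5 = -9 + 5/4 = -31/4 ≈ -7.7500)
M(C, s) = -31/4 + s**2 (M(C, s) = s*s - 31/4 = s**2 - 31/4 = -31/4 + s**2)
y(a) = 1 + a*(-31/4 + a**2) (y(a) = a*(-31/4 + a**2) + 1 = 1 + a*(-31/4 + a**2))
f(-156, -91) - y(23) = -116 - (1 + 23**3 - 31/4*23) = -116 - (1 + 12167 - 713/4) = -116 - 1*47959/4 = -116 - 47959/4 = -48423/4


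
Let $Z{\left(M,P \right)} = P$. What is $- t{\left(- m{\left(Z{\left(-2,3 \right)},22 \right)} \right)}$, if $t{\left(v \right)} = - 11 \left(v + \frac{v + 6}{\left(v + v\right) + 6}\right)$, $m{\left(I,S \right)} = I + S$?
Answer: $- \frac{1081}{4} \approx -270.25$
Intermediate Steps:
$t{\left(v \right)} = - 11 v - \frac{11 \left(6 + v\right)}{6 + 2 v}$ ($t{\left(v \right)} = - 11 \left(v + \frac{6 + v}{2 v + 6}\right) = - 11 \left(v + \frac{6 + v}{6 + 2 v}\right) = - 11 v - \frac{11 \left(6 + v\right)}{6 + 2 v}$)
$- t{\left(- m{\left(Z{\left(-2,3 \right)},22 \right)} \right)} = - \frac{11 \left(-6 - 7 \left(- (3 + 22)\right) - 2 \left(- (3 + 22)\right)^{2}\right)}{2 \left(3 - \left(3 + 22\right)\right)} = - \frac{11 \left(-6 - 7 \left(\left(-1\right) 25\right) - 2 \left(\left(-1\right) 25\right)^{2}\right)}{2 \left(3 - 25\right)} = - \frac{11 \left(-6 - -175 - 2 \left(-25\right)^{2}\right)}{2 \left(3 - 25\right)} = - \frac{11 \left(-6 + 175 - 1250\right)}{2 \left(-22\right)} = - \frac{11 \left(-1\right) \left(-6 + 175 - 1250\right)}{2 \cdot 22} = - \frac{11 \left(-1\right) \left(-1081\right)}{2 \cdot 22} = \left(-1\right) \frac{1081}{4} = - \frac{1081}{4}$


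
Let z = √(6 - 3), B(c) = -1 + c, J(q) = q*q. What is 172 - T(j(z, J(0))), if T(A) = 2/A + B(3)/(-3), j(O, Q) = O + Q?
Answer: 518/3 - 2*√3/3 ≈ 171.51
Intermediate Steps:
J(q) = q²
z = √3 ≈ 1.7320
T(A) = -⅔ + 2/A (T(A) = 2/A + (-1 + 3)/(-3) = 2/A + 2*(-⅓) = 2/A - ⅔ = -⅔ + 2/A)
172 - T(j(z, J(0))) = 172 - (-⅔ + 2/(√3 + 0²)) = 172 - (-⅔ + 2/(√3 + 0)) = 172 - (-⅔ + 2/(√3)) = 172 - (-⅔ + 2*(√3/3)) = 172 - (-⅔ + 2*√3/3) = 172 + (⅔ - 2*√3/3) = 518/3 - 2*√3/3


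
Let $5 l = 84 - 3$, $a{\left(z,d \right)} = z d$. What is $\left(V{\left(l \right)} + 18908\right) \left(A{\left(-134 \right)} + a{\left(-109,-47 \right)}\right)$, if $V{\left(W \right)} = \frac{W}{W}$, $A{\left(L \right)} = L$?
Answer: $94337001$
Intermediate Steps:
$a{\left(z,d \right)} = d z$
$l = \frac{81}{5}$ ($l = \frac{84 - 3}{5} = \frac{1}{5} \cdot 81 = \frac{81}{5} \approx 16.2$)
$V{\left(W \right)} = 1$
$\left(V{\left(l \right)} + 18908\right) \left(A{\left(-134 \right)} + a{\left(-109,-47 \right)}\right) = \left(1 + 18908\right) \left(-134 - -5123\right) = 18909 \left(-134 + 5123\right) = 18909 \cdot 4989 = 94337001$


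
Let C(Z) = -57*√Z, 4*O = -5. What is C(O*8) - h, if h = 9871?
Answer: -9871 - 57*I*√10 ≈ -9871.0 - 180.25*I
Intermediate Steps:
O = -5/4 (O = (¼)*(-5) = -5/4 ≈ -1.2500)
C(O*8) - h = -57*I*√10 - 1*9871 = -57*I*√10 - 9871 = -9871 - 57*I*√10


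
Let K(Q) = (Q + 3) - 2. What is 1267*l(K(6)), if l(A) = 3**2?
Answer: 11403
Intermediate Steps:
K(Q) = 1 + Q (K(Q) = (3 + Q) - 2 = 1 + Q)
l(A) = 9
1267*l(K(6)) = 1267*9 = 11403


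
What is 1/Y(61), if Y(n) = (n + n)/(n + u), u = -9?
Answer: 26/61 ≈ 0.42623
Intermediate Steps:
Y(n) = 2*n/(-9 + n) (Y(n) = (n + n)/(n - 9) = (2*n)/(-9 + n) = 2*n/(-9 + n))
1/Y(61) = 1/(2*61/(-9 + 61)) = 1/(2*61/52) = 1/(2*61*(1/52)) = 1/(61/26) = 26/61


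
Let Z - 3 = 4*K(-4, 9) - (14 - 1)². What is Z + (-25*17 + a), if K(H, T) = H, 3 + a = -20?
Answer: -630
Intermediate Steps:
a = -23 (a = -3 - 20 = -23)
Z = -182 (Z = 3 + (4*(-4) - (14 - 1)²) = 3 + (-16 - 1*13²) = 3 + (-16 - 1*169) = 3 + (-16 - 169) = 3 - 185 = -182)
Z + (-25*17 + a) = -182 + (-25*17 - 23) = -182 + (-425 - 23) = -182 - 448 = -630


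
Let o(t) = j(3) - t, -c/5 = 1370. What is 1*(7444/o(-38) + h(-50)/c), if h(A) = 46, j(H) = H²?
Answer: 25494619/160975 ≈ 158.38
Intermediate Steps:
c = -6850 (c = -5*1370 = -6850)
o(t) = 9 - t (o(t) = 3² - t = 9 - t)
1*(7444/o(-38) + h(-50)/c) = 1*(7444/(9 - 1*(-38)) + 46/(-6850)) = 1*(7444/(9 + 38) + 46*(-1/6850)) = 1*(7444/47 - 23/3425) = 1*(25494619/160975) = 25494619/160975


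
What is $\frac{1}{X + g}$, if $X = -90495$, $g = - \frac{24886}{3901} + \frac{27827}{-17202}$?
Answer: $- \frac{1427766}{129217102087} \approx -1.1049 \cdot 10^{-5}$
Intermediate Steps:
$g = - \frac{11417917}{1427766}$ ($g = \left(-24886\right) \frac{1}{3901} + 27827 \left(- \frac{1}{17202}\right) = - \frac{24886}{3901} - \frac{27827}{17202} = - \frac{11417917}{1427766} \approx -7.997$)
$\frac{1}{X + g} = \frac{1}{-90495 - \frac{11417917}{1427766}} = \frac{1}{- \frac{129217102087}{1427766}} = - \frac{1427766}{129217102087}$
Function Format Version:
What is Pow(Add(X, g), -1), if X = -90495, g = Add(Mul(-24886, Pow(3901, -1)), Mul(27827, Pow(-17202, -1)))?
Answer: Rational(-1427766, 129217102087) ≈ -1.1049e-5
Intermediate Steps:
g = Rational(-11417917, 1427766) (g = Add(Mul(-24886, Rational(1, 3901)), Mul(27827, Rational(-1, 17202))) = Add(Rational(-24886, 3901), Rational(-27827, 17202)) = Rational(-11417917, 1427766) ≈ -7.9970)
Pow(Add(X, g), -1) = Pow(Add(-90495, Rational(-11417917, 1427766)), -1) = Pow(Rational(-129217102087, 1427766), -1) = Rational(-1427766, 129217102087)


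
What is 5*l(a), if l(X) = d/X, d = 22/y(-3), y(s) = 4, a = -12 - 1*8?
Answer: -11/8 ≈ -1.3750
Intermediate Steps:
a = -20 (a = -12 - 8 = -20)
d = 11/2 (d = 22/4 = 22*(¼) = 11/2 ≈ 5.5000)
l(X) = 11/(2*X)
5*l(a) = 5*((11/2)/(-20)) = 5*((11/2)*(-1/20)) = 5*(-11/40) = -11/8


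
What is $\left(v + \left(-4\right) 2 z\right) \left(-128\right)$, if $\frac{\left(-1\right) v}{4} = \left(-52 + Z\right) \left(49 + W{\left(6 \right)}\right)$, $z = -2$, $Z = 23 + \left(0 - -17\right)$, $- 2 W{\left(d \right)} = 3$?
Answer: $-293888$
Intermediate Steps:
$W{\left(d \right)} = - \frac{3}{2}$ ($W{\left(d \right)} = \left(- \frac{1}{2}\right) 3 = - \frac{3}{2}$)
$Z = 40$ ($Z = 23 + \left(0 + 17\right) = 23 + 17 = 40$)
$v = 2280$ ($v = - 4 \left(-52 + 40\right) \left(49 - \frac{3}{2}\right) = - 4 \left(\left(-12\right) \frac{95}{2}\right) = \left(-4\right) \left(-570\right) = 2280$)
$\left(v + \left(-4\right) 2 z\right) \left(-128\right) = \left(2280 + \left(-4\right) 2 \left(-2\right)\right) \left(-128\right) = \left(2280 - -16\right) \left(-128\right) = \left(2280 + 16\right) \left(-128\right) = 2296 \left(-128\right) = -293888$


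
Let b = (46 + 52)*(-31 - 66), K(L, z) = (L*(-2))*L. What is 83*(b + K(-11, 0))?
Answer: -809084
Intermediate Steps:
K(L, z) = -2*L² (K(L, z) = (-2*L)*L = -2*L²)
b = -9506 (b = 98*(-97) = -9506)
83*(b + K(-11, 0)) = 83*(-9506 - 2*(-11)²) = 83*(-9506 - 2*121) = 83*(-9506 - 242) = 83*(-9748) = -809084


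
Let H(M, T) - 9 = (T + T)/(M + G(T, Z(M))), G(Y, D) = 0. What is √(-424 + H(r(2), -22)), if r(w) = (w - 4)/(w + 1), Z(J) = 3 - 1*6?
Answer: I*√349 ≈ 18.682*I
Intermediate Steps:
Z(J) = -3 (Z(J) = 3 - 6 = -3)
r(w) = (-4 + w)/(1 + w)
H(M, T) = 9 + 2*T/M (H(M, T) = 9 + (T + T)/(M + 0) = 9 + (2*T)/M = 9 + 2*T/M)
√(-424 + H(r(2), -22)) = √(-424 + (9 + 2*(-22)/((-4 + 2)/(1 + 2)))) = √(-424 + (9 + 2*(-22)/(-2/3))) = √(-424 + (9 + 2*(-22)/((⅓)*(-2)))) = √(-424 + (9 + 2*(-22)/(-⅔))) = √(-424 + (9 + 2*(-22)*(-3/2))) = √(-424 + (9 + 66)) = √(-424 + 75) = √(-349) = I*√349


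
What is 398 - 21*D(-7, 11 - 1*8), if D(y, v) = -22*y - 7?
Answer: -2689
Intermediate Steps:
D(y, v) = -7 - 22*y
398 - 21*D(-7, 11 - 1*8) = 398 - 21*(-7 - 22*(-7)) = 398 - 21*(-7 + 154) = 398 - 21*147 = 398 - 3087 = -2689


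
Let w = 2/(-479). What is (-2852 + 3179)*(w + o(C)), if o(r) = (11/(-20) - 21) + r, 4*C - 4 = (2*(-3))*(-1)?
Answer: -59690253/9580 ≈ -6230.7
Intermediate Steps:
C = 5/2 (C = 1 + ((2*(-3))*(-1))/4 = 1 + (-6*(-1))/4 = 1 + (1/4)*6 = 1 + 3/2 = 5/2 ≈ 2.5000)
o(r) = -431/20 + r (o(r) = (11*(-1/20) - 21) + r = (-11/20 - 21) + r = -431/20 + r)
w = -2/479 (w = 2*(-1/479) = -2/479 ≈ -0.0041754)
(-2852 + 3179)*(w + o(C)) = (-2852 + 3179)*(-2/479 + (-431/20 + 5/2)) = 327*(-2/479 - 381/20) = 327*(-182539/9580) = -59690253/9580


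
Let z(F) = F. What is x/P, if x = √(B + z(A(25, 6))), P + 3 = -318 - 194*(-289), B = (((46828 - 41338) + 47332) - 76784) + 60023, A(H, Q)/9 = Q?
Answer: √36115/55745 ≈ 0.0034091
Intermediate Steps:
A(H, Q) = 9*Q
B = 36061 (B = ((5490 + 47332) - 76784) + 60023 = (52822 - 76784) + 60023 = -23962 + 60023 = 36061)
P = 55745 (P = -3 + (-318 - 194*(-289)) = -3 + (-318 + 56066) = -3 + 55748 = 55745)
x = √36115 (x = √(36061 + 9*6) = √(36061 + 54) = √36115 ≈ 190.04)
x/P = √36115/55745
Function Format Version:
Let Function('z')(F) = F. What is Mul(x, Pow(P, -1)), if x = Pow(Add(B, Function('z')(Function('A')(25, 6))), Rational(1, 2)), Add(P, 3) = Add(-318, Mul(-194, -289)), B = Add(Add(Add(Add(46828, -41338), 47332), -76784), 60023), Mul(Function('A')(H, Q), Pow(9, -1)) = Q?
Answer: Mul(Rational(1, 55745), Pow(36115, Rational(1, 2))) ≈ 0.0034091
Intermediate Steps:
Function('A')(H, Q) = Mul(9, Q)
B = 36061 (B = Add(Add(Add(5490, 47332), -76784), 60023) = Add(Add(52822, -76784), 60023) = Add(-23962, 60023) = 36061)
P = 55745 (P = Add(-3, Add(-318, Mul(-194, -289))) = Add(-3, Add(-318, 56066)) = Add(-3, 55748) = 55745)
x = Pow(36115, Rational(1, 2)) (x = Pow(Add(36061, Mul(9, 6)), Rational(1, 2)) = Pow(Add(36061, 54), Rational(1, 2)) = Pow(36115, Rational(1, 2)) ≈ 190.04)
Mul(x, Pow(P, -1)) = Mul(Pow(36115, Rational(1, 2)), Pow(55745, -1)) = Mul(Pow(36115, Rational(1, 2)), Rational(1, 55745)) = Mul(Rational(1, 55745), Pow(36115, Rational(1, 2)))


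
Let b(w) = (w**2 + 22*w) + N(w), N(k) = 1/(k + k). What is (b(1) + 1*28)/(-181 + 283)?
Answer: 103/204 ≈ 0.50490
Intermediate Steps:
N(k) = 1/(2*k)
b(w) = w**2 + 1/(2*w) + 22*w (b(w) = (w**2 + 22*w) + 1/(2*w) = w**2 + 1/(2*w) + 22*w)
(b(1) + 1*28)/(-181 + 283) = ((1**2 + (1/2)/1 + 22*1) + 1*28)/(-181 + 283) = ((1 + (1/2)*1 + 22) + 28)/102 = ((1 + 1/2 + 22) + 28)*(1/102) = (47/2 + 28)*(1/102) = (103/2)*(1/102) = 103/204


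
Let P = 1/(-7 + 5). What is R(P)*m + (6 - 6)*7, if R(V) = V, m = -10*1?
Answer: 5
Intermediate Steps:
P = -½ (P = 1/(-2) = -½ ≈ -0.50000)
m = -10
R(P)*m + (6 - 6)*7 = -½*(-10) + (6 - 6)*7 = 5 + 0*7 = 5 + 0 = 5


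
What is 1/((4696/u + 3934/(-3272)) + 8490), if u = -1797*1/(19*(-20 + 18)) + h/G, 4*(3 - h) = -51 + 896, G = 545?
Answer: 3178589308/27300617146239 ≈ 0.00011643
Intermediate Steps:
h = -833/4 (h = 3 - (-51 + 896)/4 = 3 - ¼*845 = 3 - 845/4 = -833/4 ≈ -208.25)
u = 1942903/41420 (u = -1797*1/(19*(-20 + 18)) - 833/4/545 = -1797/((-2*19)) - 833/4*1/545 = -1797/(-38) - 833/2180 = -1797*(-1/38) - 833/2180 = 1797/38 - 833/2180 = 1942903/41420 ≈ 46.907)
1/((4696/u + 3934/(-3272)) + 8490) = 1/((4696/(1942903/41420) + 3934/(-3272)) + 8490) = 1/((4696*(41420/1942903) + 3934*(-1/3272)) + 8490) = 1/((194508320/1942903 - 1967/1636) + 8490) = 1/(314393921319/3178589308 + 8490) = 1/(27300617146239/3178589308) = 3178589308/27300617146239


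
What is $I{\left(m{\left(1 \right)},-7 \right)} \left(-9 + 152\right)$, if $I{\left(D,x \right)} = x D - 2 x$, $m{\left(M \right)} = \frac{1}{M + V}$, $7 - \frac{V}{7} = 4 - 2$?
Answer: $\frac{71071}{36} \approx 1974.2$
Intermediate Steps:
$V = 35$ ($V = 49 - 7 \left(4 - 2\right) = 49 - 14 = 35$)
$m{\left(M \right)} = \frac{1}{35 + M}$ ($m{\left(M \right)} = \frac{1}{M + 35} = \frac{1}{35 + M}$)
$I{\left(D,x \right)} = - 2 x + D x$ ($I{\left(D,x \right)} = D x - 2 x = - 2 x + D x$)
$I{\left(m{\left(1 \right)},-7 \right)} \left(-9 + 152\right) = - 7 \left(-2 + \frac{1}{35 + 1}\right) \left(-9 + 152\right) = - 7 \left(-2 + \frac{1}{36}\right) 143 = \left(-7\right) \left(- \frac{71}{36}\right) 143 = \frac{497}{36} \cdot 143 = \frac{71071}{36}$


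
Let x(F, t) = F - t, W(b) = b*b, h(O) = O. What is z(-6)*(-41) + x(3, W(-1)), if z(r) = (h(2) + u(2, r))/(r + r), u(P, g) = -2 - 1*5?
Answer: -181/12 ≈ -15.083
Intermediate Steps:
W(b) = b**2
u(P, g) = -7 (u(P, g) = -2 - 5 = -7)
z(r) = -5/(2*r) (z(r) = (2 - 7)/(r + r) = -5*1/(2*r) = -5/(2*r))
z(-6)*(-41) + x(3, W(-1)) = -5/2/(-6)*(-41) + (3 - 1*(-1)**2) = -5/2*(-1/6)*(-41) + (3 - 1*1) = (5/12)*(-41) + (3 - 1) = -205/12 + 2 = -181/12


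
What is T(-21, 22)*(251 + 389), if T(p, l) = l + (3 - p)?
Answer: 29440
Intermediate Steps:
T(p, l) = 3 + l - p
T(-21, 22)*(251 + 389) = (3 + 22 - 1*(-21))*(251 + 389) = (3 + 22 + 21)*640 = 46*640 = 29440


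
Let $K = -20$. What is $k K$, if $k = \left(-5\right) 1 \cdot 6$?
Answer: $600$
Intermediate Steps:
$k = -30$ ($k = \left(-5\right) 6 = -30$)
$k K = \left(-30\right) \left(-20\right) = 600$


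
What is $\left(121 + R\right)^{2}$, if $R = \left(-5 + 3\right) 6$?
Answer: $11881$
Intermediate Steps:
$R = -12$ ($R = \left(-2\right) 6 = -12$)
$\left(121 + R\right)^{2} = \left(121 - 12\right)^{2} = 109^{2} = 11881$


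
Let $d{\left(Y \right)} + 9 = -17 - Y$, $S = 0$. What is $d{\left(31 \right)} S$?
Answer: $0$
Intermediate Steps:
$d{\left(Y \right)} = -26 - Y$ ($d{\left(Y \right)} = -9 - \left(17 + Y\right) = -26 - Y$)
$d{\left(31 \right)} S = \left(-26 - 31\right) 0 = \left(-57\right) 0 = 0$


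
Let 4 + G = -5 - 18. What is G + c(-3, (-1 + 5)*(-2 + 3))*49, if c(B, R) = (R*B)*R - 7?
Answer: -2722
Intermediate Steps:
G = -27 (G = -4 + (-5 - 18) = -4 - 23 = -27)
c(B, R) = -7 + B*R² (c(B, R) = (B*R)*R - 7 = B*R² - 7 = -7 + B*R²)
G + c(-3, (-1 + 5)*(-2 + 3))*49 = -27 + (-7 - 3*(-1 + 5)²*(-2 + 3)²)*49 = -27 + (-7 - 3*(4*1)²)*49 = -27 + (-7 - 3*4²)*49 = -27 + (-7 - 3*16)*49 = -27 + (-7 - 48)*49 = -27 - 55*49 = -27 - 2695 = -2722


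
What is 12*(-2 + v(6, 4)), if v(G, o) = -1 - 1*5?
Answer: -96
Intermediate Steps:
v(G, o) = -6 (v(G, o) = -1 - 5 = -6)
12*(-2 + v(6, 4)) = 12*(-2 - 6) = 12*(-8) = -96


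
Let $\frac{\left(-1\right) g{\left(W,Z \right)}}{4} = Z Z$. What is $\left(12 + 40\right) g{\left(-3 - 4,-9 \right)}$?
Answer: $-16848$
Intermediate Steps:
$g{\left(W,Z \right)} = - 4 Z^{2}$ ($g{\left(W,Z \right)} = - 4 Z Z = - 4 Z^{2}$)
$\left(12 + 40\right) g{\left(-3 - 4,-9 \right)} = \left(12 + 40\right) \left(- 4 \left(-9\right)^{2}\right) = 52 \left(\left(-4\right) 81\right) = 52 \left(-324\right) = -16848$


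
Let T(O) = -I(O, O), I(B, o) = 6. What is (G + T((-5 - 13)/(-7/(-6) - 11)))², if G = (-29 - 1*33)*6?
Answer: 142884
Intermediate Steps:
T(O) = -6 (T(O) = -1*6 = -6)
G = -372 (G = (-29 - 33)*6 = -62*6 = -372)
(G + T((-5 - 13)/(-7/(-6) - 11)))² = (-372 - 6)² = (-378)² = 142884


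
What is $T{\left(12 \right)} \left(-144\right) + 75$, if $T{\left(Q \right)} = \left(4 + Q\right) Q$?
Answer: $-27573$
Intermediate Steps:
$T{\left(Q \right)} = Q \left(4 + Q\right)$
$T{\left(12 \right)} \left(-144\right) + 75 = 12 \left(4 + 12\right) \left(-144\right) + 75 = 12 \cdot 16 \left(-144\right) + 75 = 192 \left(-144\right) + 75 = -27648 + 75 = -27573$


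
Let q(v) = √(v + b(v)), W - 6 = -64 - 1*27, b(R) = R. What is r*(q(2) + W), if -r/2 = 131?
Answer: 21746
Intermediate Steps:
r = -262 (r = -2*131 = -262)
W = -85 (W = 6 + (-64 - 1*27) = 6 + (-64 - 27) = 6 - 91 = -85)
q(v) = √2*√v (q(v) = √(v + v) = √(2*v) = √2*√v)
r*(q(2) + W) = -262*(√2*√2 - 85) = -262*(2 - 85) = -262*(-83) = 21746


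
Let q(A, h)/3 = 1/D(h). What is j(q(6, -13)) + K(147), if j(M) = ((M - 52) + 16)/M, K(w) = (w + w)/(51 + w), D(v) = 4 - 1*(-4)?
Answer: -3086/33 ≈ -93.515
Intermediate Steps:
D(v) = 8 (D(v) = 4 + 4 = 8)
q(A, h) = 3/8
K(w) = 2*w/(51 + w) (K(w) = (2*w)/(51 + w) = 2*w/(51 + w))
j(M) = (-36 + M)/M (j(M) = ((-52 + M) + 16)/M = (-36 + M)/M)
j(q(6, -13)) + K(147) = (-36 + 3/8)/(3/8) + 2*147/(51 + 147) = (8/3)*(-285/8) + 2*147/198 = -95 + 2*147*(1/198) = -95 + 49/33 = -3086/33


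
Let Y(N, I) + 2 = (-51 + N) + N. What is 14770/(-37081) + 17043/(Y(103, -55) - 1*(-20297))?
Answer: 329924983/758306450 ≈ 0.43508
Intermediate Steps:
Y(N, I) = -53 + 2*N (Y(N, I) = -2 + ((-51 + N) + N) = -2 + (-51 + 2*N) = -53 + 2*N)
14770/(-37081) + 17043/(Y(103, -55) - 1*(-20297)) = 14770/(-37081) + 17043/((-53 + 2*103) - 1*(-20297)) = 14770*(-1/37081) + 17043/((-53 + 206) + 20297) = -14770/37081 + 17043/(153 + 20297) = -14770/37081 + 17043/20450 = 329924983/758306450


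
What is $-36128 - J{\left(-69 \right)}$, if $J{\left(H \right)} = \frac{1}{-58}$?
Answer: $- \frac{2095423}{58} \approx -36128.0$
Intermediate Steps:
$J{\left(H \right)} = - \frac{1}{58}$
$-36128 - J{\left(-69 \right)} = -36128 - - \frac{1}{58} = -36128 + \frac{1}{58} = - \frac{2095423}{58}$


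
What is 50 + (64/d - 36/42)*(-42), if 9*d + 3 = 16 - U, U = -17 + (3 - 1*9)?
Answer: -586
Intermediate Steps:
U = -23 (U = -17 + (3 - 9) = -17 - 6 = -23)
d = 4 (d = -⅓ + (16 - 1*(-23))/9 = -⅓ + (16 + 23)/9 = -⅓ + (⅑)*39 = -⅓ + 13/3 = 4)
50 + (64/d - 36/42)*(-42) = 50 + (64/4 - 36/42)*(-42) = 50 + (64*(¼) - 36*1/42)*(-42) = 50 + (16 - 6/7)*(-42) = 50 + (106/7)*(-42) = 50 - 636 = -586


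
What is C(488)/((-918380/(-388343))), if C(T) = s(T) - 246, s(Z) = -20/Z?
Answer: -11656891831/112042360 ≈ -104.04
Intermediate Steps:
C(T) = -246 - 20/T (C(T) = -20/T - 246 = -246 - 20/T)
C(488)/((-918380/(-388343))) = (-246 - 20/488)/((-918380/(-388343))) = (-246 - 20*1/488)/((-918380*(-1/388343))) = (-246 - 5/122)/(918380/388343) = -30017/122*388343/918380 = -11656891831/112042360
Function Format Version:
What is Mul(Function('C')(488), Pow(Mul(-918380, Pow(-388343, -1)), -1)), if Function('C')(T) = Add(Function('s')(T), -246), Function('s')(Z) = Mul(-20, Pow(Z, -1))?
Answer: Rational(-11656891831, 112042360) ≈ -104.04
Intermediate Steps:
Function('C')(T) = Add(-246, Mul(-20, Pow(T, -1))) (Function('C')(T) = Add(Mul(-20, Pow(T, -1)), -246) = Add(-246, Mul(-20, Pow(T, -1))))
Mul(Function('C')(488), Pow(Mul(-918380, Pow(-388343, -1)), -1)) = Mul(Add(-246, Mul(-20, Pow(488, -1))), Pow(Mul(-918380, Pow(-388343, -1)), -1)) = Mul(Add(-246, Mul(-20, Rational(1, 488))), Pow(Mul(-918380, Rational(-1, 388343)), -1)) = Mul(Add(-246, Rational(-5, 122)), Pow(Rational(918380, 388343), -1)) = Mul(Rational(-30017, 122), Rational(388343, 918380)) = Rational(-11656891831, 112042360)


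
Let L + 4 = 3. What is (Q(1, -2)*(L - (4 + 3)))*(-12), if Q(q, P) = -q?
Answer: -96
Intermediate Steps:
L = -1 (L = -4 + 3 = -1)
(Q(1, -2)*(L - (4 + 3)))*(-12) = ((-1*1)*(-1 - (4 + 3)))*(-12) = -(-1 - 1*7)*(-12) = -(-1 - 7)*(-12) = -1*(-8)*(-12) = 8*(-12) = -96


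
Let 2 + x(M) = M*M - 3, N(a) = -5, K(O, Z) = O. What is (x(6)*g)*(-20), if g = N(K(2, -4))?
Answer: 3100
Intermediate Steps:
g = -5
x(M) = -5 + M² (x(M) = -2 + (M*M - 3) = -2 + (M² - 3) = -2 + (-3 + M²) = -5 + M²)
(x(6)*g)*(-20) = ((-5 + 6²)*(-5))*(-20) = ((-5 + 36)*(-5))*(-20) = (31*(-5))*(-20) = -155*(-20) = 3100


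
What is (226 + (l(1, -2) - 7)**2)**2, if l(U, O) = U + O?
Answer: 84100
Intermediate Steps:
l(U, O) = O + U
(226 + (l(1, -2) - 7)**2)**2 = (226 + ((-2 + 1) - 7)**2)**2 = (226 + (-1 - 7)**2)**2 = (226 + (-8)**2)**2 = (226 + 64)**2 = 290**2 = 84100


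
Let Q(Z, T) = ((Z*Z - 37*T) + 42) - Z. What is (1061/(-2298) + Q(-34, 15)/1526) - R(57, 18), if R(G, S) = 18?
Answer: -15796201/876687 ≈ -18.018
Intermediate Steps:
Q(Z, T) = 42 + Z² - Z - 37*T (Q(Z, T) = ((Z² - 37*T) + 42) - Z = (42 + Z² - 37*T) - Z = 42 + Z² - Z - 37*T)
(1061/(-2298) + Q(-34, 15)/1526) - R(57, 18) = (1061/(-2298) + (42 + (-34)² - 1*(-34) - 37*15)/1526) - 1*18 = (1061*(-1/2298) + (42 + 1156 + 34 - 555)*(1/1526)) - 18 = (-1061/2298 + 677*(1/1526)) - 18 = (-1061/2298 + 677/1526) - 18 = -15835/876687 - 18 = -15796201/876687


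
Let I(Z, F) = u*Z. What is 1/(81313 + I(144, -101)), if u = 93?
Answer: 1/94705 ≈ 1.0559e-5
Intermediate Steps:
I(Z, F) = 93*Z
1/(81313 + I(144, -101)) = 1/(81313 + 93*144) = 1/(81313 + 13392) = 1/94705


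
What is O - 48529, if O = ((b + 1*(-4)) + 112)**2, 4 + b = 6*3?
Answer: -33645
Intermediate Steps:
b = 14 (b = -4 + 6*3 = -4 + 18 = 14)
O = 14884 (O = ((14 + 1*(-4)) + 112)**2 = ((14 - 4) + 112)**2 = (10 + 112)**2 = 122**2 = 14884)
O - 48529 = 14884 - 48529 = -33645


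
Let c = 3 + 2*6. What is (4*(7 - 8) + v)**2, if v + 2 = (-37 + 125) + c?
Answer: 9409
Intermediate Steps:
c = 15 (c = 3 + 12 = 15)
v = 101 (v = -2 + ((-37 + 125) + 15) = -2 + (88 + 15) = -2 + 103 = 101)
(4*(7 - 8) + v)**2 = (4*(7 - 8) + 101)**2 = (4*(-1) + 101)**2 = (-4 + 101)**2 = 97**2 = 9409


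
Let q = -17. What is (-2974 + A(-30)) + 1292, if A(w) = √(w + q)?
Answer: -1682 + I*√47 ≈ -1682.0 + 6.8557*I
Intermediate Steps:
A(w) = √(-17 + w) (A(w) = √(w - 17) = √(-17 + w))
(-2974 + A(-30)) + 1292 = (-2974 + √(-17 - 30)) + 1292 = (-2974 + √(-47)) + 1292 = (-2974 + I*√47) + 1292 = -1682 + I*√47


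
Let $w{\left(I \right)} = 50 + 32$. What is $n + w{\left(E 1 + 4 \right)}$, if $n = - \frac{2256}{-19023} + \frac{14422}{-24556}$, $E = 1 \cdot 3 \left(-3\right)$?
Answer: $\frac{6347601541}{77854798} \approx 81.531$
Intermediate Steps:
$E = -9$ ($E = 3 \left(-3\right) = -9$)
$w{\left(I \right)} = 82$
$n = - \frac{36491895}{77854798}$ ($n = \left(-2256\right) \left(- \frac{1}{19023}\right) + 14422 \left(- \frac{1}{24556}\right) = \frac{752}{6341} - \frac{7211}{12278} = - \frac{36491895}{77854798} \approx -0.46872$)
$n + w{\left(E 1 + 4 \right)} = - \frac{36491895}{77854798} + 82 = \frac{6347601541}{77854798}$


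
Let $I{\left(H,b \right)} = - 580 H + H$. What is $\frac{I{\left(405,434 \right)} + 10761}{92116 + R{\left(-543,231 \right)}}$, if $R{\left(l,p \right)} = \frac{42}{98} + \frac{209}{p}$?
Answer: $- \frac{335601}{138176} \approx -2.4288$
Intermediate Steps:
$R{\left(l,p \right)} = \frac{3}{7} + \frac{209}{p}$ ($R{\left(l,p \right)} = 42 \cdot \frac{1}{98} + \frac{209}{p} = \frac{3}{7} + \frac{209}{p}$)
$I{\left(H,b \right)} = - 579 H$
$\frac{I{\left(405,434 \right)} + 10761}{92116 + R{\left(-543,231 \right)}} = \frac{\left(-579\right) 405 + 10761}{92116 + \left(\frac{3}{7} + \frac{209}{231}\right)} = \frac{-234495 + 10761}{92116 + \left(\frac{3}{7} + 209 \cdot \frac{1}{231}\right)} = - \frac{223734}{92116 + \left(\frac{3}{7} + \frac{19}{21}\right)} = - \frac{223734}{92116 + \frac{4}{3}} = - \frac{223734}{\frac{276352}{3}} = \left(-223734\right) \frac{3}{276352} = - \frac{335601}{138176}$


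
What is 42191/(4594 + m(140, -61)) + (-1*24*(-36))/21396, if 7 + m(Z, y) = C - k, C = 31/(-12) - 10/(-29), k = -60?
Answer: 26295219588/2882000191 ≈ 9.1239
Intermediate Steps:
C = -779/348 (C = 31*(-1/12) - 10*(-1/29) = -31/12 + 10/29 = -779/348 ≈ -2.2385)
m(Z, y) = 17665/348 (m(Z, y) = -7 + (-779/348 - 1*(-60)) = -7 + (-779/348 + 60) = -7 + 20101/348 = 17665/348)
42191/(4594 + m(140, -61)) + (-1*24*(-36))/21396 = 42191/(4594 + 17665/348) + (-1*24*(-36))/21396 = 42191/(1616377/348) - 24*(-36)*(1/21396) = 42191*(348/1616377) + 864*(1/21396) = 14682468/1616377 + 72/1783 = 26295219588/2882000191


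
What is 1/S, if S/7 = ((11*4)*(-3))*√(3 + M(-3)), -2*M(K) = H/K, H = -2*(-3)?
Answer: -1/1848 ≈ -0.00054113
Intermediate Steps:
H = 6
M(K) = -3/K
S = -1848 (S = 7*(((11*4)*(-3))*√(3 - 3/(-3))) = 7*((44*(-3))*√(3 - 3*(-⅓))) = 7*(-132*√(3 + 1)) = 7*(-132*√4) = 7*(-132*2) = 7*(-264) = -1848)
1/S = 1/(-1848) = -1/1848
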